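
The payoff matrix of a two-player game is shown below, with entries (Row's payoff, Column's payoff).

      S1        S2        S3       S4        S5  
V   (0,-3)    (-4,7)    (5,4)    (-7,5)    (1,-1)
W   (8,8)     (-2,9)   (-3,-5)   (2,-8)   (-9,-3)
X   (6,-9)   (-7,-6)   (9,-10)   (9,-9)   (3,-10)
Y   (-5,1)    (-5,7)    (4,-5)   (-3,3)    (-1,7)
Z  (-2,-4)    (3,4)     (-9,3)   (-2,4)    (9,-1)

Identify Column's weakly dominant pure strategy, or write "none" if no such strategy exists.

S2 vs S1: V: 7>-3, W: 9>8, X: -6>-9, Y: 7>1, Z: 4>-4.
S2 vs S3: V: 7>4, W: 9>-5, X: -6>-10, Y: 7>-5, Z: 4>3.
S2 vs S4: V: 7>5, W: 9>-8, X: -6>-9, Y: 7>3, Z: 4=4.
S2 vs S5: V: 7>-1, W: 9>-3, X: -6>-10, Y: 7=7, Z: 4>-1.
S2 is at least as good as every other strategy against every opponent action, so it is weakly dominant.

S2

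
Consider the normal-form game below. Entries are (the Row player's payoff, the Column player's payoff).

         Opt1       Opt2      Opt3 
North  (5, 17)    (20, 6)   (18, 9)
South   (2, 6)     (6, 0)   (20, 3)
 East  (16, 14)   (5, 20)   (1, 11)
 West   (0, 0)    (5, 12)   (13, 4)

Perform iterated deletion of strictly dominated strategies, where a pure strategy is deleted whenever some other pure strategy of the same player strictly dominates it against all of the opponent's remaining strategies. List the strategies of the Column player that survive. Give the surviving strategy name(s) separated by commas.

Opt1, Opt2

The Row player's strategy West is strictly dominated by North (Opt1: 5>0, Opt2: 20>5, Opt3: 18>13) and is removed.
Column Opt3 is eliminated: Opt1 beats it against every remaining row (North: 17>9, South: 6>3, East: 14>11).
The Row player's strategy South is strictly dominated by North (Opt1: 5>2, Opt2: 20>6) and is removed.
Among the remaining strategies, none is strictly dominated by another pure strategy of the same player, so the elimination stops.
Surviving strategies — the Row player: {North, East}; the Column player: {Opt1, Opt2}.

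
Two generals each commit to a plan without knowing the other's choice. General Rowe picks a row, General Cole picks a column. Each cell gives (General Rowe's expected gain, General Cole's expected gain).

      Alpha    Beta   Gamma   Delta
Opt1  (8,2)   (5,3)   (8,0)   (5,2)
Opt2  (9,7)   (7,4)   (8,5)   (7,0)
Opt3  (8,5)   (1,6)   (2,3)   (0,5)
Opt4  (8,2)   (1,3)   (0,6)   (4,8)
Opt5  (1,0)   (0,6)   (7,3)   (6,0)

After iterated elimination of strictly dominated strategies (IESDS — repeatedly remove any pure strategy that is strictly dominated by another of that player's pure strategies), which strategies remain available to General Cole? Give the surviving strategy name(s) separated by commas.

General Rowe's strategy Opt3 is strictly dominated by Opt2 (Alpha: 9>8, Beta: 7>1, Gamma: 8>2, Delta: 7>0) and is removed.
For General Rowe, Opt2 strictly dominates Opt4 on the remaining columns (Alpha: 9>8, Beta: 7>1, Gamma: 8>0, Delta: 7>4); eliminate Opt4.
For General Rowe, Opt2 strictly dominates Opt5 on the remaining columns (Alpha: 9>1, Beta: 7>0, Gamma: 8>7, Delta: 7>6); eliminate Opt5.
Column Gamma is eliminated: Alpha beats it against every remaining row (Opt1: 2>0, Opt2: 7>5).
For General Rowe, Opt2 strictly dominates Opt1 on the remaining columns (Alpha: 9>8, Beta: 7>5, Delta: 7>5); eliminate Opt1.
For General Cole, Alpha strictly dominates Beta on the remaining rows (Opt2: 7>4); eliminate Beta.
For General Cole, Alpha strictly dominates Delta on the remaining rows (Opt2: 7>0); eliminate Delta.
Among the remaining strategies, none is strictly dominated by another pure strategy of the same player, so the elimination stops.
Surviving strategies — General Rowe: {Opt2}; General Cole: {Alpha}.

Alpha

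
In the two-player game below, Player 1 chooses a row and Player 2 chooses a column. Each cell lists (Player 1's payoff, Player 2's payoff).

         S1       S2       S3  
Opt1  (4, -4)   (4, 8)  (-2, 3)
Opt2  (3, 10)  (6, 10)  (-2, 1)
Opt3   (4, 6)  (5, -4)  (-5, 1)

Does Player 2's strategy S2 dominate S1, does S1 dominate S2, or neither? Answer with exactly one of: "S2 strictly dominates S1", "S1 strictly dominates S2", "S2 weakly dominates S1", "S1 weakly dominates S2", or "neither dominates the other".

neither dominates the other

S2's payoffs vs S1's, by Player 1's action — Opt1: 8>-4, Opt2: 10=10, Opt3: -4<6.
S2 does better at Opt1 but worse at Opt3; neither strategy dominates the other.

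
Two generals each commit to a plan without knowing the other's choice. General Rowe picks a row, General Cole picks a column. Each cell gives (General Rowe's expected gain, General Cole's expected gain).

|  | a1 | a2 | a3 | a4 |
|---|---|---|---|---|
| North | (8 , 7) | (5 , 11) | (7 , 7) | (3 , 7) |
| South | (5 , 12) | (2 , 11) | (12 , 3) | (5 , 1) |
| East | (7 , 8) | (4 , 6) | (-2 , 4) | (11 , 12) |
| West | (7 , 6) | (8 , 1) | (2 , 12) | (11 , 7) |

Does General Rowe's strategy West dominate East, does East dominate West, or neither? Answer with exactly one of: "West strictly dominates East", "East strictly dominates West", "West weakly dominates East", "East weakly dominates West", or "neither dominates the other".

West weakly dominates East

West's payoffs vs East's, by General Cole's action — a1: 7=7, a2: 8>4, a3: 2>-2, a4: 11=11.
West is at least as good everywhere and strictly better somewhere (tied only at a1, a4), so West weakly but not strictly dominates East.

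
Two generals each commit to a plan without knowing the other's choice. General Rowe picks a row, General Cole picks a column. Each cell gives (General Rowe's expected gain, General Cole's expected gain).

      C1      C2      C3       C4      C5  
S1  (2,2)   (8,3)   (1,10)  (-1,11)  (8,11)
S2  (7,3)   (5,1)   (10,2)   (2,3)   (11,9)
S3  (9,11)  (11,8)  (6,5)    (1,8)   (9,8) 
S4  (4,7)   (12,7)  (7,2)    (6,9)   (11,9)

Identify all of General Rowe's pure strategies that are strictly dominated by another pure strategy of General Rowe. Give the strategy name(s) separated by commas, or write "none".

S1

S3 strictly dominates S1 — C1: 9>2, C2: 11>8, C3: 6>1, C4: 1>-1, C5: 9>8.
Nothing dominates S2: S1 at C1 (7>2); S3 at C3 (10>6); S4 at C1 (7>4).
S3 is not dominated — it holds its own against S1 at C1 (9>2); S2 at C1 (9>7); S4 at C1 (9>4).
S4: no other strategy beats it everywhere (S1 at C1 (4>2); S2 at C2 (12>5); S3 at C2 (12>11)).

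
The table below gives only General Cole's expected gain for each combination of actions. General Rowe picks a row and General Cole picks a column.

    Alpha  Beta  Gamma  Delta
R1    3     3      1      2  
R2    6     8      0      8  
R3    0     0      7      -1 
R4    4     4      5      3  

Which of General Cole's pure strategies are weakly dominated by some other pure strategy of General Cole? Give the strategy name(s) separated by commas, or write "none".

Alpha, Delta

Alpha is weakly dominated by Beta (R1: 3=3, R2: 8>6, R3: 0=0, R4: 4=4).
Beta is not dominated — it holds its own against Alpha at R2 (8>6); Gamma at R1 (3>1); Delta at R1 (3>2).
Nothing dominates Gamma: Alpha at R3 (7>0); Beta at R3 (7>0); Delta at R3 (7>-1).
Delta is weakly dominated by Beta (R1: 3>2, R2: 8=8, R3: 0>-1, R4: 4>3).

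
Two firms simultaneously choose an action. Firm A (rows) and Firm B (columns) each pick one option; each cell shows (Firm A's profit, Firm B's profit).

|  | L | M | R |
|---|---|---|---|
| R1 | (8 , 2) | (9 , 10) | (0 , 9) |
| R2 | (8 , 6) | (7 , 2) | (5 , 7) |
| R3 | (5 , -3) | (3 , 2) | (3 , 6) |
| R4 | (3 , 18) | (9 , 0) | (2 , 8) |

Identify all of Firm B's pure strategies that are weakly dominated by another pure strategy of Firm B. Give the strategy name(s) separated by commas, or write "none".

none

L: no other strategy beats it everywhere (M at R2 (6>2); R at R4 (18>8)).
Nothing dominates M: L at R1 (10>2); R at R1 (10>9).
Nothing dominates R: L at R1 (9>2); M at R2 (7>2).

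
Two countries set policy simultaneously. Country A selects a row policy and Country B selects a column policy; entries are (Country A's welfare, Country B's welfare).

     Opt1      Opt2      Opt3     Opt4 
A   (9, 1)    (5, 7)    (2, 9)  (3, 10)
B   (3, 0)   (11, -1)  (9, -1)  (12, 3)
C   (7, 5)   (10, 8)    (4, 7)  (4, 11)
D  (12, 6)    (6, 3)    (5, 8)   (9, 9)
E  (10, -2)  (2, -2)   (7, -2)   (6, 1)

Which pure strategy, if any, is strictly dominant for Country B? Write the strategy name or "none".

Opt4

Opt4 vs Opt1: A: 10>1, B: 3>0, C: 11>5, D: 9>6, E: 1>-2.
Opt4 vs Opt2: A: 10>7, B: 3>-1, C: 11>8, D: 9>3, E: 1>-2.
Opt4 vs Opt3: A: 10>9, B: 3>-1, C: 11>7, D: 9>8, E: 1>-2.
Opt4 strictly beats every other strategy against every opponent action, so it is strictly dominant.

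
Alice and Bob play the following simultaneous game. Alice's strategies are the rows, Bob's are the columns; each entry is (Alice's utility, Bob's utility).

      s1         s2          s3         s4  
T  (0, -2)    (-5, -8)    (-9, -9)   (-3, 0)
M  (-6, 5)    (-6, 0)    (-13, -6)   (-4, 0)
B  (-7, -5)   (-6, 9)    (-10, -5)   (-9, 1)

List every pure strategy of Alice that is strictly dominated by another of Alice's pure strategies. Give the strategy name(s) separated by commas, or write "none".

M, B

T is not dominated — it holds its own against M at s1 (0>-6); B at s1 (0>-7).
T strictly dominates M — s1: 0>-6, s2: -5>-6, s3: -9>-13, s4: -3>-4.
B: dominated, since T does at least as well everywhere (s1: 0>-7, s2: -5>-6, s3: -9>-10, s4: -3>-9).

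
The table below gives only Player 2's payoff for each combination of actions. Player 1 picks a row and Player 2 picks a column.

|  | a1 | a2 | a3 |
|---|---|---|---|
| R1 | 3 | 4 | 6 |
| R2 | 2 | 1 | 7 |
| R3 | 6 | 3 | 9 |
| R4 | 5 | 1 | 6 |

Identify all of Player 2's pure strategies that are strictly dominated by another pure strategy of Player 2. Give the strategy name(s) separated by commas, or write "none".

a1, a2

a3 strictly dominates a1 — R1: 6>3, R2: 7>2, R3: 9>6, R4: 6>5.
a2: dominated, since a3 does at least as well everywhere (R1: 6>4, R2: 7>1, R3: 9>3, R4: 6>1).
a3: no other strategy beats it everywhere (a1 at R1 (6>3); a2 at R1 (6>4)).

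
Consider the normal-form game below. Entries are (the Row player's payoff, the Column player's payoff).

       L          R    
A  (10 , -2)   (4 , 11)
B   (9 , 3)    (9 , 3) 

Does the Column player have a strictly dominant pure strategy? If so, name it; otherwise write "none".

L fails to dominate R at A (-2<11).
R fails to dominate L at B (3=3).
No single strategy dominates all the others.

none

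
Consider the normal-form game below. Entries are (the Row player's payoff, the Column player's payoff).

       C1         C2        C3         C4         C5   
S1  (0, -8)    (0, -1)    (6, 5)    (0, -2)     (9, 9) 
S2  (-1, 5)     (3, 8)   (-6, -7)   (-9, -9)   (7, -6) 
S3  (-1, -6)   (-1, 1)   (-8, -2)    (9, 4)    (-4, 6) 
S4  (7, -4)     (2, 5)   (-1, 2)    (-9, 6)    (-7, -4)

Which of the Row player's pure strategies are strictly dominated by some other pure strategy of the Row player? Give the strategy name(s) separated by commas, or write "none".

none

Nothing dominates S1: S2 at C1 (0>-1); S3 at C1 (0>-1); S4 at C3 (6>-1).
S2 is not dominated — it holds its own against S1 at C2 (3>0); S3 at C1 (-1=-1); S4 at C2 (3>2).
S3 is not dominated — it holds its own against S1 at C4 (9>0); S2 at C1 (-1=-1); S4 at C4 (9>-9).
S4 is not dominated — it holds its own against S1 at C1 (7>0); S2 at C1 (7>-1); S3 at C1 (7>-1).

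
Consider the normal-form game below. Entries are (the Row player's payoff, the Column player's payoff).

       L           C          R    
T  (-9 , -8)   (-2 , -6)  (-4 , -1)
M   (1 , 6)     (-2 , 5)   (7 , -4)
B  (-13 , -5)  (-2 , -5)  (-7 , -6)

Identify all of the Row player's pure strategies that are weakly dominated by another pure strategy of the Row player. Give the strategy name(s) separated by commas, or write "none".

M weakly dominates T — L: 1>-9, C: -2=-2, R: 7>-4.
M is not dominated — it holds its own against T at L (1>-9); B at L (1>-13).
B is weakly dominated by T (L: -9>-13, C: -2=-2, R: -4>-7).

T, B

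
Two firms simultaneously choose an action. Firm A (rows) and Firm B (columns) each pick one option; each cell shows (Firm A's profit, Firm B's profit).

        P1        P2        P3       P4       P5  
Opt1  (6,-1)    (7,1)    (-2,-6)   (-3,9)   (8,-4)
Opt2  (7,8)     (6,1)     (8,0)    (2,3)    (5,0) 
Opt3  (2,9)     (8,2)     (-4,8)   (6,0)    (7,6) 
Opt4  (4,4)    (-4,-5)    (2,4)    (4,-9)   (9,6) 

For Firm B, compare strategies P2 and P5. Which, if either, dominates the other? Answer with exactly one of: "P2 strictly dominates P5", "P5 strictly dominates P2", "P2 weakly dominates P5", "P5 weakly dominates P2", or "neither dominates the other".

neither dominates the other

Compare P2 to P5 across every action of Firm A: Opt1: 1>-4, Opt2: 1>0, Opt3: 2<6, Opt4: -5<6.
P2 does better at Opt1, Opt2 but worse at Opt3, Opt4; neither strategy dominates the other.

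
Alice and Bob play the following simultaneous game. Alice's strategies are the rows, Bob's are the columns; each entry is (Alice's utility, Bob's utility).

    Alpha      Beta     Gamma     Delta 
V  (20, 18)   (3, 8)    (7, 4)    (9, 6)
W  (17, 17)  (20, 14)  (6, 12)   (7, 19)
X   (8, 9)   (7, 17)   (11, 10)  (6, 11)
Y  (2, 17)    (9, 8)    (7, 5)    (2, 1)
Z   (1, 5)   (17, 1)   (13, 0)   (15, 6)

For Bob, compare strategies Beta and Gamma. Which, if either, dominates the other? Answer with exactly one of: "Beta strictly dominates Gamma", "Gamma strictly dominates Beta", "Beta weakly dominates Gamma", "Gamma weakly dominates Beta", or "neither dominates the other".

Compare Beta to Gamma across every action of Alice: V: 8>4, W: 14>12, X: 17>10, Y: 8>5, Z: 1>0.
Beta gives a strictly higher payoff against every action of Alice, so Beta strictly dominates Gamma.

Beta strictly dominates Gamma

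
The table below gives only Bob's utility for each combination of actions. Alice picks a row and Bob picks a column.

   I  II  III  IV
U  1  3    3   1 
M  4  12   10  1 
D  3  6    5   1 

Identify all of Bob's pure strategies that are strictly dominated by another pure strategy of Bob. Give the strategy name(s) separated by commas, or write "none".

I, IV

II strictly dominates I — U: 3>1, M: 12>4, D: 6>3.
Nothing dominates II: I at U (3>1); III at U (3=3); IV at U (3>1).
III: no other strategy beats it everywhere (I at U (3>1); II at U (3=3); IV at U (3>1)).
II strictly dominates IV — U: 3>1, M: 12>1, D: 6>1.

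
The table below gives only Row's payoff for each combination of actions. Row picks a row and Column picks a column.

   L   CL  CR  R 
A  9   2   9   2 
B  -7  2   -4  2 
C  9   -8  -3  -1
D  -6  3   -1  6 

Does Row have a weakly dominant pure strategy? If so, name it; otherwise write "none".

none

A fails to dominate D at CL (2<3).
B fails to dominate A at L (-7<9).
C fails to dominate A at CL (-8<2).
D fails to dominate A at L (-6<9).
No single strategy dominates all the others.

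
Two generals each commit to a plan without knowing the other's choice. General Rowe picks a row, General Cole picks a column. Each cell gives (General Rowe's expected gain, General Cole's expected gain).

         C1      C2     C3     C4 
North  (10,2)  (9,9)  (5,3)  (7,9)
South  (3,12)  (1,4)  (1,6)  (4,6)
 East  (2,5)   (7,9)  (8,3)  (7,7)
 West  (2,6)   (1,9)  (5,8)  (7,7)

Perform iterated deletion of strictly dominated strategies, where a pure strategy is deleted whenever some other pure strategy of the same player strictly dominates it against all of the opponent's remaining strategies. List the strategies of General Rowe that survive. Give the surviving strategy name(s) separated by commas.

North, East, West

Row South is eliminated: North beats it against every remaining column (C1: 10>3, C2: 9>1, C3: 5>1, C4: 7>4).
Column C1 is eliminated: C2 beats it against every remaining row (North: 9>2, East: 9>5, West: 9>6).
For General Cole, C2 strictly dominates C3 on the remaining rows (North: 9>3, East: 9>3, West: 9>8); eliminate C3.
Among the remaining strategies, none is strictly dominated by another pure strategy of the same player, so the elimination stops.
Surviving strategies — General Rowe: {North, East, West}; General Cole: {C2, C4}.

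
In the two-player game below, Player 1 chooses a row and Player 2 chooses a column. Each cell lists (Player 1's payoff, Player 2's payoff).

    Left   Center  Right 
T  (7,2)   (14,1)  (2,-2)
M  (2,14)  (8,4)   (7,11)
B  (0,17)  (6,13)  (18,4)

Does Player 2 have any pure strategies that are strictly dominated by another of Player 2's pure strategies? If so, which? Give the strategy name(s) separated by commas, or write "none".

Center, Right

Nothing dominates Left: Center at T (2>1); Right at T (2>-2).
Center: dominated, since Left does at least as well everywhere (T: 2>1, M: 14>4, B: 17>13).
Right is strictly dominated by Left (T: 2>-2, M: 14>11, B: 17>4).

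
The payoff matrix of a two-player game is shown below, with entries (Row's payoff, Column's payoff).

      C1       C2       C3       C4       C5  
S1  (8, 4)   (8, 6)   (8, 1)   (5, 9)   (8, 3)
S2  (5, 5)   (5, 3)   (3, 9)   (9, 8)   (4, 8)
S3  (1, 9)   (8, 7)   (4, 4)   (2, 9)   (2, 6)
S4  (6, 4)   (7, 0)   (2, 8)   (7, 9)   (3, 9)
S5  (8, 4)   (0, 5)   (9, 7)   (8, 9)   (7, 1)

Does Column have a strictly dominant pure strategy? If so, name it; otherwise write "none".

none

C1 fails to dominate C2 at S1 (4<6).
C2 fails to dominate C1 at S2 (3<5).
C3 fails to dominate C1 at S1 (1<4).
C4 fails to dominate C1 at S3 (9=9).
C5 fails to dominate C1 at S1 (3<4).
No single strategy dominates all the others.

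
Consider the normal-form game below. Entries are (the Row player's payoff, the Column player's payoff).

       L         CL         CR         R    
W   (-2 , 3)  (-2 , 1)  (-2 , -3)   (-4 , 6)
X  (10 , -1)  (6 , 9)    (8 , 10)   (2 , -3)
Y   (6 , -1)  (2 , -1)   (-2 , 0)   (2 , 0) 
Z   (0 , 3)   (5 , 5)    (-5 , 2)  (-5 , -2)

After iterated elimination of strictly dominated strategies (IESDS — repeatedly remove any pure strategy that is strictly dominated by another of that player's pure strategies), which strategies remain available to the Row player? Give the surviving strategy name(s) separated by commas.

Row W is eliminated: X beats it against every remaining column (L: 10>-2, CL: 6>-2, CR: 8>-2, R: 2>-4).
Row Z is eliminated: X beats it against every remaining column (L: 10>0, CL: 6>5, CR: 8>-5, R: 2>-5).
For the Column player, CR strictly dominates L on the remaining rows (X: 10>-1, Y: 0>-1); eliminate L.
The Column player's strategy CL is strictly dominated by CR (X: 10>9, Y: 0>-1) and is removed.
Among the remaining strategies, none is strictly dominated by another pure strategy of the same player, so the elimination stops.
Surviving strategies — the Row player: {X, Y}; the Column player: {CR, R}.

X, Y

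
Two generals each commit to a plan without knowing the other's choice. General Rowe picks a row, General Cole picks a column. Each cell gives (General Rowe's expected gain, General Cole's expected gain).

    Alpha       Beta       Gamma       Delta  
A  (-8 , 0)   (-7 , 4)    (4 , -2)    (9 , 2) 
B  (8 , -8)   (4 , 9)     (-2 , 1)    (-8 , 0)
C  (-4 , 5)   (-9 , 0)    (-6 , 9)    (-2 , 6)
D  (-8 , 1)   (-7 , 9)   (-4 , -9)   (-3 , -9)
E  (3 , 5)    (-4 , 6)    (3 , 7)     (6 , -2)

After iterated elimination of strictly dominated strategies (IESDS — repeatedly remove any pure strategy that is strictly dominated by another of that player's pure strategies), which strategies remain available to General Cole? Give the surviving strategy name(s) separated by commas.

Row C is eliminated: E beats it against every remaining column (Alpha: 3>-4, Beta: -4>-9, Gamma: 3>-6, Delta: 6>-2).
General Rowe's strategy D is strictly dominated by E (Alpha: 3>-8, Beta: -4>-7, Gamma: 3>-4, Delta: 6>-3) and is removed.
Column Alpha is eliminated: Beta beats it against every remaining row (A: 4>0, B: 9>-8, E: 6>5).
Column Delta is eliminated: Beta beats it against every remaining row (A: 4>2, B: 9>0, E: 6>-2).
Among the remaining strategies, none is strictly dominated by another pure strategy of the same player, so the elimination stops.
Surviving strategies — General Rowe: {A, B, E}; General Cole: {Beta, Gamma}.

Beta, Gamma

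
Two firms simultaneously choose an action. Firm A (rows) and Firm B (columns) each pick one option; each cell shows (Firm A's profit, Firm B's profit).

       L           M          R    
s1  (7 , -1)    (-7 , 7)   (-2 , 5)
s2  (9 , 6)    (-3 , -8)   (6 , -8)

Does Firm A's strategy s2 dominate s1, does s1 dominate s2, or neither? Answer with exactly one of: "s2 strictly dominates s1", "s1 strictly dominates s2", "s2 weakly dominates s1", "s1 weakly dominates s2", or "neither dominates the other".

Compare s2 to s1 across each choice by Firm B: L: 9>7, M: -3>-7, R: 6>-2.
Every comparison favours s2, so s2 strictly dominates s1.

s2 strictly dominates s1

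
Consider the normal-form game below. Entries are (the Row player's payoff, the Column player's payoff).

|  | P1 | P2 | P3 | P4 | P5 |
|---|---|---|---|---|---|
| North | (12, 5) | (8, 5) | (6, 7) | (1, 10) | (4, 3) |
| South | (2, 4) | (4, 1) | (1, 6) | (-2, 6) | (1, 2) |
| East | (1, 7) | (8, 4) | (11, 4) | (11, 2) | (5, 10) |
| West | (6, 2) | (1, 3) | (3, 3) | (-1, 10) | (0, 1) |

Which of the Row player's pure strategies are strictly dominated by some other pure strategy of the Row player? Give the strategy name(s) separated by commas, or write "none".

South, West

North is not dominated — it holds its own against South at P1 (12>2); East at P1 (12>1); West at P1 (12>6).
North strictly dominates South — P1: 12>2, P2: 8>4, P3: 6>1, P4: 1>-2, P5: 4>1.
Nothing dominates East: North at P2 (8=8); South at P2 (8>4); West at P2 (8>1).
West: dominated, since North does at least as well everywhere (P1: 12>6, P2: 8>1, P3: 6>3, P4: 1>-1, P5: 4>0).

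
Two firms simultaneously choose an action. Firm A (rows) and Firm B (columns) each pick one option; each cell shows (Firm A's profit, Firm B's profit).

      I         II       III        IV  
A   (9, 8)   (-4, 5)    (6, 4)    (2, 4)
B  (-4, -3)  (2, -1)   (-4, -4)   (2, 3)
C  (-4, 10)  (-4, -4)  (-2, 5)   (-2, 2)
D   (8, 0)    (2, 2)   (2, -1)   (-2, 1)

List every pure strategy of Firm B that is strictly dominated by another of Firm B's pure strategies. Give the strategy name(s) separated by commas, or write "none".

I is not dominated — it holds its own against II at A (8>5); III at A (8>4); IV at A (8>4).
II: no other strategy beats it everywhere (I at B (-1>-3); III at A (5>4); IV at A (5>4)).
I strictly dominates III — A: 8>4, B: -3>-4, C: 10>5, D: 0>-1.
Nothing dominates IV: I at B (3>-3); II at B (3>-1); III at A (4=4).

III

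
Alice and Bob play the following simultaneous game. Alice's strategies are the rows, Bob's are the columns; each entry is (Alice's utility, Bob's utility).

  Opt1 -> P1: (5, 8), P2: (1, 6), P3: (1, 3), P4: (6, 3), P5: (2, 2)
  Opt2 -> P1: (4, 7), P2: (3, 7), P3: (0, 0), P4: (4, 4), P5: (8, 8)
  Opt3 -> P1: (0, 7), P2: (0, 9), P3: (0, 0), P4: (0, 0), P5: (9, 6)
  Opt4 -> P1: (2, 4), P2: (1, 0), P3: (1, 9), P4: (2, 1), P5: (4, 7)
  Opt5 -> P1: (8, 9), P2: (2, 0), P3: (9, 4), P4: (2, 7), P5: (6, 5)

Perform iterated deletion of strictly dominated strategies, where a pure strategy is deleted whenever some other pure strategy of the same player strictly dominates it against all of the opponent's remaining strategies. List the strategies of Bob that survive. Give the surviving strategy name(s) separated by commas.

Bob's strategy P4 is strictly dominated by P1 (Opt1: 8>3, Opt2: 7>4, Opt3: 7>0, Opt4: 4>1, Opt5: 9>7) and is removed.
Row Opt1 is eliminated: Opt5 beats it against every remaining column (P1: 8>5, P2: 2>1, P3: 9>1, P5: 6>2).
Alice's strategy Opt4 is strictly dominated by Opt5 (P1: 8>2, P2: 2>1, P3: 9>1, P5: 6>4) and is removed.
Bob's strategy P3 is strictly dominated by P1 (Opt2: 7>0, Opt3: 7>0, Opt5: 9>4) and is removed.
Among the remaining strategies, none is strictly dominated by another pure strategy of the same player, so the elimination stops.
Surviving strategies — Alice: {Opt2, Opt3, Opt5}; Bob: {P1, P2, P5}.

P1, P2, P5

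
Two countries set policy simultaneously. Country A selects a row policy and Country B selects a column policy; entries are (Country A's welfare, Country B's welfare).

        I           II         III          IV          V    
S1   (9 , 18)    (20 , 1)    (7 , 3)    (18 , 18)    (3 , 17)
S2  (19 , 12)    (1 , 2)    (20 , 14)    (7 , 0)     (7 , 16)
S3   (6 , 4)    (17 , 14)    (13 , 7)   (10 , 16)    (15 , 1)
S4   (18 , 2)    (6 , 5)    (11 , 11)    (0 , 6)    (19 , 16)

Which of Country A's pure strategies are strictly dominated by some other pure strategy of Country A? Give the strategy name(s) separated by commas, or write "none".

none

S1: no other strategy beats it everywhere (S2 at II (20>1); S3 at I (9>6); S4 at II (20>6)).
S2: no other strategy beats it everywhere (S1 at I (19>9); S3 at I (19>6); S4 at I (19>18)).
Nothing dominates S3: S1 at III (13>7); S2 at II (17>1); S4 at II (17>6).
S4: no other strategy beats it everywhere (S1 at I (18>9); S2 at II (6>1); S3 at I (18>6)).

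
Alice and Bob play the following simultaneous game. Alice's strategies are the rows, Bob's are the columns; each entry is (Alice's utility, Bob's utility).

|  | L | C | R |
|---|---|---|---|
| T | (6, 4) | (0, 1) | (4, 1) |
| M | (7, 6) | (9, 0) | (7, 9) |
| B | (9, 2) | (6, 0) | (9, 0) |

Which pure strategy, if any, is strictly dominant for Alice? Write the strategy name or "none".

T fails to dominate M at L (6<7).
M fails to dominate B at L (7<9).
B fails to dominate M at C (6<9).
No single strategy dominates all the others.

none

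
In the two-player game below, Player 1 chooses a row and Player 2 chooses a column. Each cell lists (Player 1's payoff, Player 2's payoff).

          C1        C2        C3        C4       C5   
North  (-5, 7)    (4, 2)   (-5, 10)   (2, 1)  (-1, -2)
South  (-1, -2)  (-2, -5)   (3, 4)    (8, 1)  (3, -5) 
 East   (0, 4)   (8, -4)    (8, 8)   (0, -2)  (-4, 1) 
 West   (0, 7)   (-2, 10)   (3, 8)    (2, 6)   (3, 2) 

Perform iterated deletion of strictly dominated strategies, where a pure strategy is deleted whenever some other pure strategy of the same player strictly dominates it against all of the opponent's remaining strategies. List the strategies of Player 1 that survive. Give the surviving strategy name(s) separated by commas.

Column C1 is eliminated: C3 beats it against every remaining row (North: 10>7, South: 4>-2, East: 8>4, West: 8>7).
Column C4 is eliminated: C3 beats it against every remaining row (North: 10>1, South: 4>1, East: 8>-2, West: 8>6).
For Player 2, C3 strictly dominates C5 on the remaining rows (North: 10>-2, South: 4>-5, East: 8>1, West: 8>2); eliminate C5.
For Player 1, East strictly dominates North on the remaining columns (C2: 8>4, C3: 8>-5); eliminate North.
Player 1's strategy South is strictly dominated by East (C2: 8>-2, C3: 8>3) and is removed.
Row West is eliminated: East beats it against every remaining column (C2: 8>-2, C3: 8>3).
Player 2's strategy C2 is strictly dominated by C3 (East: 8>-4) and is removed.
Among the remaining strategies, none is strictly dominated by another pure strategy of the same player, so the elimination stops.
Surviving strategies — Player 1: {East}; Player 2: {C3}.

East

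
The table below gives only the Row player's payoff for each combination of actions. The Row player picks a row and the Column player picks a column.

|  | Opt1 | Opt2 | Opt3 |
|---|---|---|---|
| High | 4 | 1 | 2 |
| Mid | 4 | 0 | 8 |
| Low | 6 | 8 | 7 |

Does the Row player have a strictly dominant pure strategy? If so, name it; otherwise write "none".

none

High fails to dominate Mid at Opt1 (4=4).
Mid fails to dominate High at Opt1 (4=4).
Low fails to dominate Mid at Opt3 (7<8).
No single strategy dominates all the others.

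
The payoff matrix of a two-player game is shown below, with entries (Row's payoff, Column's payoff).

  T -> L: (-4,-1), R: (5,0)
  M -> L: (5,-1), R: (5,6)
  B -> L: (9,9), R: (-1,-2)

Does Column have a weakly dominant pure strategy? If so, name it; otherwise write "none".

none

L fails to dominate R at T (-1<0).
R fails to dominate L at B (-2<9).
No single strategy dominates all the others.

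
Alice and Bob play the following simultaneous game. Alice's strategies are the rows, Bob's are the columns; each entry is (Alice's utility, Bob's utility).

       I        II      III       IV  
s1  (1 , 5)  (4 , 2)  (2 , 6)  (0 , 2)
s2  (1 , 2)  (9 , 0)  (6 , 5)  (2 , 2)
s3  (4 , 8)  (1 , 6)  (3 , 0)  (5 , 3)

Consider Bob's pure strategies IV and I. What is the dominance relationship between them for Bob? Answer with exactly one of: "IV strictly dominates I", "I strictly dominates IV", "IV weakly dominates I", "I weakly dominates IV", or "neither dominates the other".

Compare IV to I across each choice by Alice: s1: 2<5, s2: 2=2, s3: 3<8.
I is at least as good everywhere and strictly better somewhere (tied at s2), so I weakly dominates IV.

I weakly dominates IV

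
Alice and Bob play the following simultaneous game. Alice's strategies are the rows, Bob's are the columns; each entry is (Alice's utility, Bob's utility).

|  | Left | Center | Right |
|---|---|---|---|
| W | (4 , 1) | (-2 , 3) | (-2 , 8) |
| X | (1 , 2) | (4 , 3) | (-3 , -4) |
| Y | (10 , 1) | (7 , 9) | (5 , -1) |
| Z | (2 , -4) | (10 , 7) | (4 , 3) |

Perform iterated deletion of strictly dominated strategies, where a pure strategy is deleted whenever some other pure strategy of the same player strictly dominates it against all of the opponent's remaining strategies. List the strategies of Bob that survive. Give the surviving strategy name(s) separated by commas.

Center

Alice's strategy W is strictly dominated by Y (Left: 10>4, Center: 7>-2, Right: 5>-2) and is removed.
Alice's strategy X is strictly dominated by Y (Left: 10>1, Center: 7>4, Right: 5>-3) and is removed.
Bob's strategy Left is strictly dominated by Center (Y: 9>1, Z: 7>-4) and is removed.
Column Right is eliminated: Center beats it against every remaining row (Y: 9>-1, Z: 7>3).
Row Y is eliminated: Z beats it against every remaining column (Center: 10>7).
Among the remaining strategies, none is strictly dominated by another pure strategy of the same player, so the elimination stops.
Surviving strategies — Alice: {Z}; Bob: {Center}.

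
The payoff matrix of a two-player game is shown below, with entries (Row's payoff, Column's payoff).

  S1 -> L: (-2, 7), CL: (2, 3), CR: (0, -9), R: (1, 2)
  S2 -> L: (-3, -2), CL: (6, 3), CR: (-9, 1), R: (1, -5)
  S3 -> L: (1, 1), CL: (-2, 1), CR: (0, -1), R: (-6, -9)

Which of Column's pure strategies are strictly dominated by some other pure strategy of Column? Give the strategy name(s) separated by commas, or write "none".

CR, R

L is not dominated — it holds its own against CL at S1 (7>3); CR at S1 (7>-9); R at S1 (7>2).
Nothing dominates CL: L at S2 (3>-2); CR at S1 (3>-9); R at S1 (3>2).
CR: dominated, since CL does at least as well everywhere (S1: 3>-9, S2: 3>1, S3: 1>-1).
R: dominated, since L does at least as well everywhere (S1: 7>2, S2: -2>-5, S3: 1>-9).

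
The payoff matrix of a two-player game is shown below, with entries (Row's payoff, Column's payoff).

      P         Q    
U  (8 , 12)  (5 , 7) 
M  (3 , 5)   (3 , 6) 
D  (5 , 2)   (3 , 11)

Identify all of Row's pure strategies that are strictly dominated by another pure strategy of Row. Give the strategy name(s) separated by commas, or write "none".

M, D

Nothing dominates U: M at P (8>3); D at P (8>5).
U strictly dominates M — P: 8>3, Q: 5>3.
U strictly dominates D — P: 8>5, Q: 5>3.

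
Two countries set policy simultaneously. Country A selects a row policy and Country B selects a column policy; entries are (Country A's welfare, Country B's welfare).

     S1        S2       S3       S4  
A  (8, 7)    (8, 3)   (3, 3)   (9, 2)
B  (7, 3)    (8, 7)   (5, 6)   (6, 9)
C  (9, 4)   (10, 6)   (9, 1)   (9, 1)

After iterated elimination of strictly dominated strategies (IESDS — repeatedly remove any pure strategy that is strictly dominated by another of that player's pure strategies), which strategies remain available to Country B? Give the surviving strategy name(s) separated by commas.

S2

Country A's strategy B is strictly dominated by C (S1: 9>7, S2: 10>8, S3: 9>5, S4: 9>6) and is removed.
Country B's strategy S3 is strictly dominated by S1 (A: 7>3, C: 4>1) and is removed.
Country B's strategy S4 is strictly dominated by S1 (A: 7>2, C: 4>1) and is removed.
For Country A, C strictly dominates A on the remaining columns (S1: 9>8, S2: 10>8); eliminate A.
Country B's strategy S1 is strictly dominated by S2 (C: 6>4) and is removed.
Among the remaining strategies, none is strictly dominated by another pure strategy of the same player, so the elimination stops.
Surviving strategies — Country A: {C}; Country B: {S2}.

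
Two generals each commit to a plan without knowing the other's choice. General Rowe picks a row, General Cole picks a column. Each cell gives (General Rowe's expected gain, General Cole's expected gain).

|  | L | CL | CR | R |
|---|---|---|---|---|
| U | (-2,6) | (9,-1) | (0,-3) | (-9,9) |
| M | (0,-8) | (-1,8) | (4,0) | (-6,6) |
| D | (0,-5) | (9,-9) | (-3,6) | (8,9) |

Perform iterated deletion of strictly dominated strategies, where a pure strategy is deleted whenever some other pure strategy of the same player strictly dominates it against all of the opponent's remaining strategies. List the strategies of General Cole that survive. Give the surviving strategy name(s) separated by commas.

R

For General Cole, R strictly dominates L on the remaining rows (U: 9>6, M: 6>-8, D: 9>-5); eliminate L.
For General Cole, R strictly dominates CR on the remaining rows (U: 9>-3, M: 6>0, D: 9>6); eliminate CR.
General Rowe's strategy M is strictly dominated by D (CL: 9>-1, R: 8>-6) and is removed.
General Cole's strategy CL is strictly dominated by R (U: 9>-1, D: 9>-9) and is removed.
General Rowe's strategy U is strictly dominated by D (R: 8>-9) and is removed.
Among the remaining strategies, none is strictly dominated by another pure strategy of the same player, so the elimination stops.
Surviving strategies — General Rowe: {D}; General Cole: {R}.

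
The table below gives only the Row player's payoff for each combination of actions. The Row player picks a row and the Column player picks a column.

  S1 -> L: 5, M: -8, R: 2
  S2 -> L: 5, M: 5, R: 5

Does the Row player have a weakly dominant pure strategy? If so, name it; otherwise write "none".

S2 vs S1: L: 5=5, M: 5>-8, R: 5>2.
S2 is at least as good as every other strategy against every opponent action, so it is weakly dominant.

S2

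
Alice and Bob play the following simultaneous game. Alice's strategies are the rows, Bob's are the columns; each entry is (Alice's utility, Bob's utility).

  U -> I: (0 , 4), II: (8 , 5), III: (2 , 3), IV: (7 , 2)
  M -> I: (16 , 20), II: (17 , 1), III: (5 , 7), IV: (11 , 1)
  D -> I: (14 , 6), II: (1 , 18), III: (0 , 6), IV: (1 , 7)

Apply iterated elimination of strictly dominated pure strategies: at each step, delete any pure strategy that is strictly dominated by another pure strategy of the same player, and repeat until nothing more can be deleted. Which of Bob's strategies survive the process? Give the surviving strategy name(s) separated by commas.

I

Row U is eliminated: M beats it against every remaining column (I: 16>0, II: 17>8, III: 5>2, IV: 11>7).
For Alice, M strictly dominates D on the remaining columns (I: 16>14, II: 17>1, III: 5>0, IV: 11>1); eliminate D.
Column II is eliminated: I beats it against every remaining row (M: 20>1).
Bob's strategy III is strictly dominated by I (M: 20>7) and is removed.
Bob's strategy IV is strictly dominated by I (M: 20>1) and is removed.
Among the remaining strategies, none is strictly dominated by another pure strategy of the same player, so the elimination stops.
Surviving strategies — Alice: {M}; Bob: {I}.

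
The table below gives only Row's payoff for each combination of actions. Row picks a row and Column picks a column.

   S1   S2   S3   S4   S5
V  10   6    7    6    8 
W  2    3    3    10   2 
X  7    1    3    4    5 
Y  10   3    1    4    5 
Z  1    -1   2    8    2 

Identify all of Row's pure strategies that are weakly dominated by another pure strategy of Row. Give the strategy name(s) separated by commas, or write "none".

Nothing dominates V: W at S1 (10>2); X at S1 (10>7); Y at S2 (6>3); Z at S1 (10>1).
W is not dominated — it holds its own against V at S4 (10>6); X at S2 (3>1); Y at S3 (3>1); Z at S1 (2>1).
X is weakly dominated by V (S1: 10>7, S2: 6>1, S3: 7>3, S4: 6>4, S5: 8>5).
Y: dominated, since V does at least as well everywhere (S1: 10=10, S2: 6>3, S3: 7>1, S4: 6>4, S5: 8>5).
Z: dominated, since W does at least as well everywhere (S1: 2>1, S2: 3>-1, S3: 3>2, S4: 10>8, S5: 2=2).

X, Y, Z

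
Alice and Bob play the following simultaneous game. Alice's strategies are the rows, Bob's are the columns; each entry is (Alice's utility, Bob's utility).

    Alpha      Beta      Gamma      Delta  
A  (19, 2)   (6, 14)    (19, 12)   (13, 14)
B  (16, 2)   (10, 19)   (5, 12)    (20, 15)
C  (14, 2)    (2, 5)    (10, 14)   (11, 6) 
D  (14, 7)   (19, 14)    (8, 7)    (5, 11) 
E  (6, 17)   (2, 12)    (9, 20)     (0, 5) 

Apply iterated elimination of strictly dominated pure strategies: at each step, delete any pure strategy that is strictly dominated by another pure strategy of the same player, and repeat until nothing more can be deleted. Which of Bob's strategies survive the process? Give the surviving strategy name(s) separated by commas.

For Alice, A strictly dominates C on the remaining columns (Alpha: 19>14, Beta: 6>2, Gamma: 19>10, Delta: 13>11); eliminate C.
Alice's strategy E is strictly dominated by A (Alpha: 19>6, Beta: 6>2, Gamma: 19>9, Delta: 13>0) and is removed.
Column Alpha is eliminated: Beta beats it against every remaining row (A: 14>2, B: 19>2, D: 14>7).
For Bob, Beta strictly dominates Gamma on the remaining rows (A: 14>12, B: 19>12, D: 14>7); eliminate Gamma.
Row A is eliminated: B beats it against every remaining column (Beta: 10>6, Delta: 20>13).
For Bob, Beta strictly dominates Delta on the remaining rows (B: 19>15, D: 14>11); eliminate Delta.
Alice's strategy B is strictly dominated by D (Beta: 19>10) and is removed.
Among the remaining strategies, none is strictly dominated by another pure strategy of the same player, so the elimination stops.
Surviving strategies — Alice: {D}; Bob: {Beta}.

Beta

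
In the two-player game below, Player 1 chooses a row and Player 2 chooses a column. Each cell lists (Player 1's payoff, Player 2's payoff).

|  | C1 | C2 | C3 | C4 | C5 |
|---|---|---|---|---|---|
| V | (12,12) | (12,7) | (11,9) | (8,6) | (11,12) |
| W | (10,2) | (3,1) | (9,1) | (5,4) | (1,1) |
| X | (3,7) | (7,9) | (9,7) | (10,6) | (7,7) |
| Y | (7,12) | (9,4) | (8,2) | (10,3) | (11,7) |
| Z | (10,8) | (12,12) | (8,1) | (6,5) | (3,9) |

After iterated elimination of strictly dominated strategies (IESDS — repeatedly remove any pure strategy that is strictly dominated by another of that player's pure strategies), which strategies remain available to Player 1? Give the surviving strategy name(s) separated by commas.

For Player 1, V strictly dominates W on the remaining columns (C1: 12>10, C2: 12>3, C3: 11>9, C4: 8>5, C5: 11>1); eliminate W.
Column C4 is eliminated: C1 beats it against every remaining row (V: 12>6, X: 7>6, Y: 12>3, Z: 8>5).
For Player 1, V strictly dominates X on the remaining columns (C1: 12>3, C2: 12>7, C3: 11>9, C5: 11>7); eliminate X.
Player 2's strategy C3 is strictly dominated by C1 (V: 12>9, Y: 12>2, Z: 8>1) and is removed.
Among the remaining strategies, none is strictly dominated by another pure strategy of the same player, so the elimination stops.
Surviving strategies — Player 1: {V, Y, Z}; Player 2: {C1, C2, C5}.

V, Y, Z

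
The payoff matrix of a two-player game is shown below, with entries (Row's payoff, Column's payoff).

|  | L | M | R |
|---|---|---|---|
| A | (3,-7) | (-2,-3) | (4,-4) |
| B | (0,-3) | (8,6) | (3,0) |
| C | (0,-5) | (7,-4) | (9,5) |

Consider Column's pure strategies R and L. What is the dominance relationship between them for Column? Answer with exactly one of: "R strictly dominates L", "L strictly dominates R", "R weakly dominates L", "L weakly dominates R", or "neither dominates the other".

R strictly dominates L

Compare R to L across every action of Row: A: -4>-7, B: 0>-3, C: 5>-5.
Every comparison favours R, so R strictly dominates L.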